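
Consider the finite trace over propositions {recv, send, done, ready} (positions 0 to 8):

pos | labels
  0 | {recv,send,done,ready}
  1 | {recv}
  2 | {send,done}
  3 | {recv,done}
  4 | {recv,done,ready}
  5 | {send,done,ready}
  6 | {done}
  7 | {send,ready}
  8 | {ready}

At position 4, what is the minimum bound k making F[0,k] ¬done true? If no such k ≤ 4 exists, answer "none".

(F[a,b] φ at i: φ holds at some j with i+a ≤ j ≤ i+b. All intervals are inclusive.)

3

Scan j = 4,5,… for ¬done:
  j=4: fails
  j=5: fails
  j=6: fails
  j=7: holds
First hit at j=7, so smallest k = 7-4 = 3.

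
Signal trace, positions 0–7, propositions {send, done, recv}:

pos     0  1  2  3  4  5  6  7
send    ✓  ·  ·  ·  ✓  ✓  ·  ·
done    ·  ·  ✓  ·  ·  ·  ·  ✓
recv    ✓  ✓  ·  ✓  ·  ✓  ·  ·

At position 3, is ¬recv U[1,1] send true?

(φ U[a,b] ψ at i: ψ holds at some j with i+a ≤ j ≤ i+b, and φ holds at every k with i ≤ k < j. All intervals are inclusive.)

No

Need some j in [4,4] with send, and ¬recv at every k in [3,j-1].
  j=4: send holds, but ¬recv fails at k=3 → not this j.
No j in the window works → until fails.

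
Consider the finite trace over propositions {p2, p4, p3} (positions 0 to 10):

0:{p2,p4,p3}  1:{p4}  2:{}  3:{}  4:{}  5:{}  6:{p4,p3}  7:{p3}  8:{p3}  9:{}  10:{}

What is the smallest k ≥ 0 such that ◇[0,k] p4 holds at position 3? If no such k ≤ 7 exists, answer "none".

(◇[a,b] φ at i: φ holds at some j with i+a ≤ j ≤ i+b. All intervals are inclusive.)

3

Scan j = 3,4,… for p4:
  j=3: fails
  j=4: fails
  j=5: fails
  j=6: holds
First hit at j=6, so smallest k = 6-3 = 3.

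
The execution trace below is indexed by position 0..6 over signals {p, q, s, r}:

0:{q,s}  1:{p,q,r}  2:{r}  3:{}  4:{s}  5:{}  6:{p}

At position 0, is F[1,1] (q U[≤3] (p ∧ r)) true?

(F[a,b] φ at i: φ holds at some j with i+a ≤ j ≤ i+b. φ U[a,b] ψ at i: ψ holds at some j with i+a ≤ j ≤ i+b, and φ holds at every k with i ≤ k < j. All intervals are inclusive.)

Check (q U[≤3] (p ∧ r)) at each j in [1,1]:
  j=1: holds
Found at j=1 → formula holds.

True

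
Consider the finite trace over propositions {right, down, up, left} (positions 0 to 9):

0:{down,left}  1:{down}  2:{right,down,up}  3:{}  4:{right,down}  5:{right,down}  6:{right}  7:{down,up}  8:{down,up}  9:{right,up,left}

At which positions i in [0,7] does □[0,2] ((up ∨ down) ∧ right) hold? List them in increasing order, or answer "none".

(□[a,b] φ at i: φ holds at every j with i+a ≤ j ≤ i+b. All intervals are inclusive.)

none

Evaluate at each i in [0,7]:
  i=0: ✗ (fails at j=0)
  i=1: ✗ (fails at j=1)
  i=2: ✗ (fails at j=3)
  i=3: ✗ (fails at j=3)
  i=4: ✗ (fails at j=6)
  i=5: ✗ (fails at j=6)
  i=6: ✗ (fails at j=6)
  i=7: ✗ (fails at j=7)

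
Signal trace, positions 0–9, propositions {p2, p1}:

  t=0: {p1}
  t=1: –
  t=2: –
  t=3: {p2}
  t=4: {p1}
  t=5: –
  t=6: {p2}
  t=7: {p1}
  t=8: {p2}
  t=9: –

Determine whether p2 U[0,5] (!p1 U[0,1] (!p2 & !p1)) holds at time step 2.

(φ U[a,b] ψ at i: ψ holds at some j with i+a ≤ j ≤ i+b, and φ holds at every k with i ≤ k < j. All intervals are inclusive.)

Need some j in [2,7] with (!p1 U[0,1] (!p2 & !p1)), and p2 at every k in [2,j-1].
  j=2: (!p1 U[0,1] (!p2 & !p1)) holds; no prefix to check → satisfied.

True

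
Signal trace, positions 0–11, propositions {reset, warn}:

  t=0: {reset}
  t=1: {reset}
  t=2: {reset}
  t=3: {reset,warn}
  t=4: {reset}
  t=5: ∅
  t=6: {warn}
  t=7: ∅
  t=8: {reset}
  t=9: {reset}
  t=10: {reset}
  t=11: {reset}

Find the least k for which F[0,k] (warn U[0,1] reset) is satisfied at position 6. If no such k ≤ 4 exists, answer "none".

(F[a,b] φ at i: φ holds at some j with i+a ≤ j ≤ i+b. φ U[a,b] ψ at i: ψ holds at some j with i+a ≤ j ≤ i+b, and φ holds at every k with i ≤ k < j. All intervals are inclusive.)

Scan j = 6,7,… for (warn U[0,1] reset):
  j=6: fails
  j=7: fails
  j=8: holds
First hit at j=8, so smallest k = 8-6 = 2.

2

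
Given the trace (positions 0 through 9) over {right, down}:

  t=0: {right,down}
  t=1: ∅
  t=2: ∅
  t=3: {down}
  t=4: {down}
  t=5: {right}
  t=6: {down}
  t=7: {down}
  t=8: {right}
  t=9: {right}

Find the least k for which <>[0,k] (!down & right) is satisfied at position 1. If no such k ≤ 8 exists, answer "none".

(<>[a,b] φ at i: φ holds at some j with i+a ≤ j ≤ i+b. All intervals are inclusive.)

Scan j = 1,2,… for (!down & right):
  j=1: fails
  j=2: fails
  j=3: fails
  j=4: fails
  j=5: holds
First hit at j=5, so smallest k = 5-1 = 4.

4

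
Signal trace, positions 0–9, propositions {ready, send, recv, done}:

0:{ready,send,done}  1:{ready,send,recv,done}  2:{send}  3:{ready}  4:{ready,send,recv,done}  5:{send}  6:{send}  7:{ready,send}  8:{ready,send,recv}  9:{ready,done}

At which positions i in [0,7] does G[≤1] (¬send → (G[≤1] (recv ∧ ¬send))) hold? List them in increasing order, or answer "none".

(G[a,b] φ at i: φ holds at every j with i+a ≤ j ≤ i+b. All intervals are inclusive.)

Evaluate at each i in [0,7]:
  i=0: ✓ (all of [0,1])
  i=1: ✓ (all of [1,2])
  i=2: ✗ (fails at j=3)
  i=3: ✗ (fails at j=3)
  i=4: ✓ (all of [4,5])
  i=5: ✓ (all of [5,6])
  i=6: ✓ (all of [6,7])
  i=7: ✓ (all of [7,8])

0, 1, 4, 5, 6, 7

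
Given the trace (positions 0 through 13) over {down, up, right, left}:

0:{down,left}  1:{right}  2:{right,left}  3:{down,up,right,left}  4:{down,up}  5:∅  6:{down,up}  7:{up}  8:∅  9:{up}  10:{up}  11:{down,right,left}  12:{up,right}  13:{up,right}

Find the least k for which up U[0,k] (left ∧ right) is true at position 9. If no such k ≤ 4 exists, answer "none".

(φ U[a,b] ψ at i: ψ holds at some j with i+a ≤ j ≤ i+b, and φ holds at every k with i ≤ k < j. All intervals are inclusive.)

Need earliest j ≥ 9 with (left ∧ right), and up at every k in [9,j-1].
  j=9: rhs fails.
  j=10: rhs fails.
  j=11: rhs holds; lhs holds on [9,10]. k = 2.

2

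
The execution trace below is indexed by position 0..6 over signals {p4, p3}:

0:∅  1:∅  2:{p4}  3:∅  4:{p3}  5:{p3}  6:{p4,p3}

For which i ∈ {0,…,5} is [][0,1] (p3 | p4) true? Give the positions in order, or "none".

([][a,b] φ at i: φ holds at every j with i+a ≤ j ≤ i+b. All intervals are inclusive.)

Evaluate at each i in [0,5]:
  i=0: ✗ (fails at j=0)
  i=1: ✗ (fails at j=1)
  i=2: ✗ (fails at j=3)
  i=3: ✗ (fails at j=3)
  i=4: ✓ (all of [4,5])
  i=5: ✓ (all of [5,6])

4, 5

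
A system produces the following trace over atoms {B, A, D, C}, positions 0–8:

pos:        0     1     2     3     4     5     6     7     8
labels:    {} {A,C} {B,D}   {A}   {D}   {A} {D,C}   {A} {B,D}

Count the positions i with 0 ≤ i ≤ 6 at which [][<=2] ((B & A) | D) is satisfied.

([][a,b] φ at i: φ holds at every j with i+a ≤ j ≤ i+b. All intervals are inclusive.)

0

Evaluate at each i in [0,6]:
  i=0: ✗ (fails at j=0)
  i=1: ✗ (fails at j=1)
  i=2: ✗ (fails at j=3)
  i=3: ✗ (fails at j=3)
  i=4: ✗ (fails at j=5)
  i=5: ✗ (fails at j=5)
  i=6: ✗ (fails at j=7)
Positions where it holds: {} → 0.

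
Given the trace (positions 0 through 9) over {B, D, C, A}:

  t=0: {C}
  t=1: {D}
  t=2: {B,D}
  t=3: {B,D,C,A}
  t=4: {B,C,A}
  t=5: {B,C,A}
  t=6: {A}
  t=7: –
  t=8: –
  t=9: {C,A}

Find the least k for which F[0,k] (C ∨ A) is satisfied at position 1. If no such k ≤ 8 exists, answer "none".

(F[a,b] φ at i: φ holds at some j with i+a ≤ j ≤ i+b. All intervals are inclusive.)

2

Scan j = 1,2,… for (C ∨ A):
  j=1: fails
  j=2: fails
  j=3: holds
First hit at j=3, so smallest k = 3-1 = 2.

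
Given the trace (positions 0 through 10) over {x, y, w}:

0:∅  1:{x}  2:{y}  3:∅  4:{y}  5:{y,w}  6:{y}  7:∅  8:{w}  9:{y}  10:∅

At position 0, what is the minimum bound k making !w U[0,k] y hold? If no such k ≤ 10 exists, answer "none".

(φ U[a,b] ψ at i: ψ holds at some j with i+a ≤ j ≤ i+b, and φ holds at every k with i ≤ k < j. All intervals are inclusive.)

2

Need earliest j ≥ 0 with y, and !w at every k in [0,j-1].
  j=0: rhs fails.
  j=1: rhs fails.
  j=2: rhs holds; lhs holds on [0,1]. k = 2.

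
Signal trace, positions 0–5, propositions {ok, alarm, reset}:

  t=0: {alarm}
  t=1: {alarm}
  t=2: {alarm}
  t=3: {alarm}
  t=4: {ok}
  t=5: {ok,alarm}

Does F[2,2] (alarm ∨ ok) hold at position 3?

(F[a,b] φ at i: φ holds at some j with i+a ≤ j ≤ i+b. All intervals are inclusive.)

Check (alarm ∨ ok) at each j in [5,5]:
  j=5: true
Found at j=5 → formula holds.

Holds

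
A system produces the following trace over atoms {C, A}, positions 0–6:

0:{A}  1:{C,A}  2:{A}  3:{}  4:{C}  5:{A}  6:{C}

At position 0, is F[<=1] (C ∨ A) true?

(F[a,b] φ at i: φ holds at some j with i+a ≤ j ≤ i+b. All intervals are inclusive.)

Holds

Check (C ∨ A) at each j in [0,1]:
  j=0: true
  j=1: true
Found at j=0 → formula holds.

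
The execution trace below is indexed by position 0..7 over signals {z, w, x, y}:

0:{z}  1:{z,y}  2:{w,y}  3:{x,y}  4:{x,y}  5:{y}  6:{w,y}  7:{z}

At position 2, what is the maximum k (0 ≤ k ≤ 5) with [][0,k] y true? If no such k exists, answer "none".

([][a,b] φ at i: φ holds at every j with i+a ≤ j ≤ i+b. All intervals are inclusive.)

4

y must hold from j=2 onward; find where it first fails.
  j=2: holds
  j=3: holds
  j=4: holds
  j=5: holds
  j=6: holds
  j=7: fails
Holds on [2,6], so largest k = 4.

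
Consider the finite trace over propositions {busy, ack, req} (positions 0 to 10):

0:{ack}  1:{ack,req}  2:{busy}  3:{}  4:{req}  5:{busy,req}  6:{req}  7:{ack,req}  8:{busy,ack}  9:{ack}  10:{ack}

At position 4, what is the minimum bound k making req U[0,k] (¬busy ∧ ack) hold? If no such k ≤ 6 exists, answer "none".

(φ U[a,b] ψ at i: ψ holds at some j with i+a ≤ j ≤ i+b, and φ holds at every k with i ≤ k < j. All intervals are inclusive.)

3

Need earliest j ≥ 4 with (¬busy ∧ ack), and req at every k in [4,j-1].
  j=4: rhs fails.
  j=5: rhs fails.
  j=6: rhs fails.
  j=7: rhs holds; lhs holds on [4,6]. k = 3.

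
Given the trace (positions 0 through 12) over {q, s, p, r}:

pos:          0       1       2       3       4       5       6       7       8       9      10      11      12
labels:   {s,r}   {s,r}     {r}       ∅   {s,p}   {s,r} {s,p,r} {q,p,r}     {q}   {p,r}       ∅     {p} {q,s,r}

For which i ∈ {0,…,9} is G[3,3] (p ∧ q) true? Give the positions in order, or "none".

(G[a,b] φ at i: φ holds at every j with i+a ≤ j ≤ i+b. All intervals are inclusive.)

4

Evaluate at each i in [0,9]:
  i=0: ✗ (fails at j=3)
  i=1: ✗ (fails at j=4)
  i=2: ✗ (fails at j=5)
  i=3: ✗ (fails at j=6)
  i=4: ✓ (all of [7,7])
  i=5: ✗ (fails at j=8)
  i=6: ✗ (fails at j=9)
  i=7: ✗ (fails at j=10)
  i=8: ✗ (fails at j=11)
  i=9: ✗ (fails at j=12)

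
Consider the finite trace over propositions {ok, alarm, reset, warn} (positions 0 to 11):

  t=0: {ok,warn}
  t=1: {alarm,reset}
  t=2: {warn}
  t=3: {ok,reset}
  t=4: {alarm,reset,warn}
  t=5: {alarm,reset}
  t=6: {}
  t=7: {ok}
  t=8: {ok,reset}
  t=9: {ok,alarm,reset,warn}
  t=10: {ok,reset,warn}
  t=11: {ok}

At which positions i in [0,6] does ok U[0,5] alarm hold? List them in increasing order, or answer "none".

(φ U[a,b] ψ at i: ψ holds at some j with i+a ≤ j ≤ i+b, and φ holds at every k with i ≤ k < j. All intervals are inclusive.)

Evaluate at each i in [0,6]:
  i=0: ✓ (rhs at j=1; lhs holds on [0,0])
  i=1: ✓ (rhs at j=1)
  i=2: ✗ (lhs fails at k=2 before rhs at j=4)
  i=3: ✓ (rhs at j=4; lhs holds on [3,3])
  i=4: ✓ (rhs at j=4)
  i=5: ✓ (rhs at j=5)
  i=6: ✗ (lhs fails at k=6 before rhs at j=9)

0, 1, 3, 4, 5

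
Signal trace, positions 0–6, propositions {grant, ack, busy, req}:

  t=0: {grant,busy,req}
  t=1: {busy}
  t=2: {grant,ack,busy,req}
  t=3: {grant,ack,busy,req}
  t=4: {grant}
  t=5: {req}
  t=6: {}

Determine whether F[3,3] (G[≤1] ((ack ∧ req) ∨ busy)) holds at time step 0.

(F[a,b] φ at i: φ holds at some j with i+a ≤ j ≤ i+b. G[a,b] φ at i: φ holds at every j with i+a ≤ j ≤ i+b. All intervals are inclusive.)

False

Check G[≤1] ((ack ∧ req) ∨ busy) at each j in [3,3]:
  j=3: fails at 4
No position in the window satisfies it → formula fails.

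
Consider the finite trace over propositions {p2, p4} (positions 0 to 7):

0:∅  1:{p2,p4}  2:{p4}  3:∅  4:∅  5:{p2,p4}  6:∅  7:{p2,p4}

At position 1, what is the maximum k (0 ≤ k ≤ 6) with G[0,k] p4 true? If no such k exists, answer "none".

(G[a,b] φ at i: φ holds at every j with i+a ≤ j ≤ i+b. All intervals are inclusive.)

p4 must hold from j=1 onward; find where it first fails.
  j=1: holds
  j=2: holds
  j=3: fails
Holds on [1,2], so largest k = 1.

1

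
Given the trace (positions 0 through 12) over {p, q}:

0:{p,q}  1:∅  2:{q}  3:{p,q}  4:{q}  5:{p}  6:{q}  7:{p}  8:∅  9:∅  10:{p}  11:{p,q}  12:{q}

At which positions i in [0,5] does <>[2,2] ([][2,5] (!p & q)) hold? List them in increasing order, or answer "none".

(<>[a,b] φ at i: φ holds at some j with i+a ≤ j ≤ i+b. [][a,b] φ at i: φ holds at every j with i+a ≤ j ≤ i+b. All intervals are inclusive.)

Evaluate at each i in [0,5]:
  i=0: ✗ (none in [2,2])
  i=1: ✗ (none in [3,3])
  i=2: ✗ (none in [4,4])
  i=3: ✗ (none in [5,5])
  i=4: ✗ (none in [6,6])
  i=5: ✗ (none in [7,7])

none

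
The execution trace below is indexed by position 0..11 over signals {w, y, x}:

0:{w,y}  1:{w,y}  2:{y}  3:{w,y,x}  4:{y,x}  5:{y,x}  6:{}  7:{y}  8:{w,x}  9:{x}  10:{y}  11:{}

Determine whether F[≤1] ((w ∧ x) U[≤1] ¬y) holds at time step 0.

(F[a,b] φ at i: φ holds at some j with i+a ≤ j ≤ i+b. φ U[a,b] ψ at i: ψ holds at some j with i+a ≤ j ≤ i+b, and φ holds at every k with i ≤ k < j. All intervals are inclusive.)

Does not hold

Check ((w ∧ x) U[≤1] ¬y) at each j in [0,1]:
  j=0: fails
  j=1: fails
No position in the window satisfies it → formula fails.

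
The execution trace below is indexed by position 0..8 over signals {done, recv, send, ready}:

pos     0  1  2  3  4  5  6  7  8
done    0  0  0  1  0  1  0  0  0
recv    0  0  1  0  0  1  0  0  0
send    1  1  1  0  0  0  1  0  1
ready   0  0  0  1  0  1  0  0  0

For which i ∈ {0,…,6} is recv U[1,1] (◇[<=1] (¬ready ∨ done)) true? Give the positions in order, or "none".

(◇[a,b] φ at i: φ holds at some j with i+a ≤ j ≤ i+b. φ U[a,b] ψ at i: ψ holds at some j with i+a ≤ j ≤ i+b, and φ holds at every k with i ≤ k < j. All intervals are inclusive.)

Evaluate at each i in [0,6]:
  i=0: ✗ (lhs fails at k=0 before rhs at j=1)
  i=1: ✗ (lhs fails at k=1 before rhs at j=2)
  i=2: ✓ (rhs at j=3; lhs holds on [2,2])
  i=3: ✗ (lhs fails at k=3 before rhs at j=4)
  i=4: ✗ (lhs fails at k=4 before rhs at j=5)
  i=5: ✓ (rhs at j=6; lhs holds on [5,5])
  i=6: ✗ (lhs fails at k=6 before rhs at j=7)

2, 5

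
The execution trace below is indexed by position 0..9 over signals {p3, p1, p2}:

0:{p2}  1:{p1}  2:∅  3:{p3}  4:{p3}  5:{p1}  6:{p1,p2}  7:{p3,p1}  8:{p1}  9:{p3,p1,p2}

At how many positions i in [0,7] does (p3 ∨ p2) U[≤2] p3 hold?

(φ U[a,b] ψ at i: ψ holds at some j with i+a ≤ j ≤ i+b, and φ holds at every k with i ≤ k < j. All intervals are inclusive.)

Evaluate at each i in [0,7]:
  i=0: ✗ (no rhs in [0,2])
  i=1: ✗ (lhs fails at k=1 before rhs at j=3)
  i=2: ✗ (lhs fails at k=2 before rhs at j=3)
  i=3: ✓ (rhs at j=3)
  i=4: ✓ (rhs at j=4)
  i=5: ✗ (lhs fails at k=5 before rhs at j=7)
  i=6: ✓ (rhs at j=7; lhs holds on [6,6])
  i=7: ✓ (rhs at j=7)
Positions where it holds: {3, 4, 6, 7} → 4.

4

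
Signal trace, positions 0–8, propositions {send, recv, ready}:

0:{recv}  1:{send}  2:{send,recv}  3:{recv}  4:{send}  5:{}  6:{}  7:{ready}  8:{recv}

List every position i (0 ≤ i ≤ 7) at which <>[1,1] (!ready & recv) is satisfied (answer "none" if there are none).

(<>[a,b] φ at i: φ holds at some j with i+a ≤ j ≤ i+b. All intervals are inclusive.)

Evaluate at each i in [0,7]:
  i=0: ✗ (none in [1,1])
  i=1: ✓ (witness j=2)
  i=2: ✓ (witness j=3)
  i=3: ✗ (none in [4,4])
  i=4: ✗ (none in [5,5])
  i=5: ✗ (none in [6,6])
  i=6: ✗ (none in [7,7])
  i=7: ✓ (witness j=8)

1, 2, 7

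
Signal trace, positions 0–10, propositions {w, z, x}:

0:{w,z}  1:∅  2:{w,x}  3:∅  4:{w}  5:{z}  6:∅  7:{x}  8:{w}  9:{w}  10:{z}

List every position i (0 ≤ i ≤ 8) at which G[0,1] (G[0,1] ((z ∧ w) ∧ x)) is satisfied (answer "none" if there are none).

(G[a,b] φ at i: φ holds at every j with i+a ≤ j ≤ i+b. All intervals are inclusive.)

Evaluate at each i in [0,8]:
  i=0: ✗ (fails at j=0)
  i=1: ✗ (fails at j=1)
  i=2: ✗ (fails at j=2)
  i=3: ✗ (fails at j=3)
  i=4: ✗ (fails at j=4)
  i=5: ✗ (fails at j=5)
  i=6: ✗ (fails at j=6)
  i=7: ✗ (fails at j=7)
  i=8: ✗ (fails at j=8)

none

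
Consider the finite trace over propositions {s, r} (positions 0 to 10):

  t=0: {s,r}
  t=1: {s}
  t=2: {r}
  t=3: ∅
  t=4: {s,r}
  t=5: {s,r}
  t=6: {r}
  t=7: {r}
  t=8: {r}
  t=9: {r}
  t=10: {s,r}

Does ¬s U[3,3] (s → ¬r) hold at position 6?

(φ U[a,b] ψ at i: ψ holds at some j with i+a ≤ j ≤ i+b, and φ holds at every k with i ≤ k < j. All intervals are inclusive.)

Need some j in [9,9] with (s → ¬r), and ¬s at every k in [6,j-1].
  j=9: (s → ¬r) holds; ¬s holds at every k in [6,8] → satisfied.

True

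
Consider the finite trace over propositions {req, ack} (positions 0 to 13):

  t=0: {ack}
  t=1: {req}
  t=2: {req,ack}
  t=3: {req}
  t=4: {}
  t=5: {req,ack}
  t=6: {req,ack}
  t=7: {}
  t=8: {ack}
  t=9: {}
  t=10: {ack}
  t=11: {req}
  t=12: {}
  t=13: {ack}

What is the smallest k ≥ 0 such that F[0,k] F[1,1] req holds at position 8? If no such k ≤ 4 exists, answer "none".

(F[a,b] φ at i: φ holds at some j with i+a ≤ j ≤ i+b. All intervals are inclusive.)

Scan j = 8,9,… for F[1,1] req:
  j=8: fails
  j=9: fails
  j=10: holds
First hit at j=10, so smallest k = 10-8 = 2.

2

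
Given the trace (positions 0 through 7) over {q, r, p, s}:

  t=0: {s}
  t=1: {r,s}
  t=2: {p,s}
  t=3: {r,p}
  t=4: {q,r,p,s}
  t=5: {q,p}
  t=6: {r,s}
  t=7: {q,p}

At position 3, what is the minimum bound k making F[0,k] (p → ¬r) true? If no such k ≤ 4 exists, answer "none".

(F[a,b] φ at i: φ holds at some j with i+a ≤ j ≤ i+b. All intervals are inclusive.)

Scan j = 3,4,… for (p → ¬r):
  j=3: fails
  j=4: fails
  j=5: holds
First hit at j=5, so smallest k = 5-3 = 2.

2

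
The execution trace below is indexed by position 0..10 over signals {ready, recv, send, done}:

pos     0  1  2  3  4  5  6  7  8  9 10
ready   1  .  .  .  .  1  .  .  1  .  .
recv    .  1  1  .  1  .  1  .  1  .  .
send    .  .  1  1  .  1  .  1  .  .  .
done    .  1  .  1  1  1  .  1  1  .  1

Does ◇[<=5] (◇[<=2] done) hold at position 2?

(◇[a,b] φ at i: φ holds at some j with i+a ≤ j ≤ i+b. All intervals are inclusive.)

True

Check ◇[<=2] done at each j in [2,7]:
  j=2: holds (witness at 3)
  j=3: holds (witness at 3)
  j=4: holds (witness at 4)
  j=5: holds (witness at 5)
  j=6: holds (witness at 7)
  j=7: holds (witness at 7)
Found at j=2 → formula holds.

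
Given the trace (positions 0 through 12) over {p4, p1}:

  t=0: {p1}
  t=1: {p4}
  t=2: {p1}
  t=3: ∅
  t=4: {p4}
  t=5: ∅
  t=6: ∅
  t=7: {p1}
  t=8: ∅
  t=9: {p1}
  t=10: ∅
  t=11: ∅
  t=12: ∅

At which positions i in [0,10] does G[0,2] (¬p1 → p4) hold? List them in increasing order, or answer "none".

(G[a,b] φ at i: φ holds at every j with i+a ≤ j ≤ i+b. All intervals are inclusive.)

Evaluate at each i in [0,10]:
  i=0: ✓ (all of [0,2])
  i=1: ✗ (fails at j=3)
  i=2: ✗ (fails at j=3)
  i=3: ✗ (fails at j=3)
  i=4: ✗ (fails at j=5)
  i=5: ✗ (fails at j=5)
  i=6: ✗ (fails at j=6)
  i=7: ✗ (fails at j=8)
  i=8: ✗ (fails at j=8)
  i=9: ✗ (fails at j=10)
  i=10: ✗ (fails at j=10)

0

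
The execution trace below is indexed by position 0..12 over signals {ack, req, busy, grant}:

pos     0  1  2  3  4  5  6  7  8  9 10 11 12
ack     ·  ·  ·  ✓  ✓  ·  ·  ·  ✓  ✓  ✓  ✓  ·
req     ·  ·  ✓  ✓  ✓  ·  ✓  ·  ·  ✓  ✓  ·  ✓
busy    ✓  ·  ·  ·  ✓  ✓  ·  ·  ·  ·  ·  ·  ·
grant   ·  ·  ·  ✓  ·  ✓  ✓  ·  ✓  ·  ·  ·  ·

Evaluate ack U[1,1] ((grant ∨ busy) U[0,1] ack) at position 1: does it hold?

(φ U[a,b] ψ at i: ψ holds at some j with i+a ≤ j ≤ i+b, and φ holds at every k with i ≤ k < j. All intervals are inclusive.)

No

Need some j in [2,2] with ((grant ∨ busy) U[0,1] ack), and ack at every k in [1,j-1].
  j=2: ((grant ∨ busy) U[0,1] ack) — fails.
No j in the window works → until fails.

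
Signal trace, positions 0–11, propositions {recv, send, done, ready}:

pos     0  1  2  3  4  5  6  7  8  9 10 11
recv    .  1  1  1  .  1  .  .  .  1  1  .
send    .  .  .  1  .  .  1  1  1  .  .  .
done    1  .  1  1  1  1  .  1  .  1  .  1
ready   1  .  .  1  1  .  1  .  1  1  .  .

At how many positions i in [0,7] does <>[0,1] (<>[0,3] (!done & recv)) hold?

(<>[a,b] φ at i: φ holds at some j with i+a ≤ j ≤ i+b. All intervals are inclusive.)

4

Evaluate at each i in [0,7]:
  i=0: ✓ (witness j=0)
  i=1: ✓ (witness j=1)
  i=2: ✗ (none in [2,3])
  i=3: ✗ (none in [3,4])
  i=4: ✗ (none in [4,5])
  i=5: ✗ (none in [5,6])
  i=6: ✓ (witness j=7)
  i=7: ✓ (witness j=7)
Positions where it holds: {0, 1, 6, 7} → 4.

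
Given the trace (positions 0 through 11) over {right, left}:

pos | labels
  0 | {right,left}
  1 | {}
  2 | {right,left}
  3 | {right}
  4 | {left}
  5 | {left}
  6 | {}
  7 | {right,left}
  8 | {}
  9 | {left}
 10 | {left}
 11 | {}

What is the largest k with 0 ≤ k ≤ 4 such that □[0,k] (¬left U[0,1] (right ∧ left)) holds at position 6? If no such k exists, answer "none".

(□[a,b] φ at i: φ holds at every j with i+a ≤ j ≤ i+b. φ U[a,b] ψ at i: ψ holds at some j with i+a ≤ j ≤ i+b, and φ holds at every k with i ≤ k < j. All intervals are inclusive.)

(¬left U[0,1] (right ∧ left)) must hold from j=6 onward; find where it first fails.
  j=6: holds
  j=7: holds
  j=8: fails
Holds on [6,7], so largest k = 1.

1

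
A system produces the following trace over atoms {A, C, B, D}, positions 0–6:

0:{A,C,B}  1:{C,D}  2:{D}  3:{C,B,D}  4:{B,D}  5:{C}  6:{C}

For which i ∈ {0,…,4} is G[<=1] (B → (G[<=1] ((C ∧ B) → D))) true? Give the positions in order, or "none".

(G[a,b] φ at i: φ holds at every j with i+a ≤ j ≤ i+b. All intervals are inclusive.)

1, 2, 3, 4

Evaluate at each i in [0,4]:
  i=0: ✗ (fails at j=0)
  i=1: ✓ (all of [1,2])
  i=2: ✓ (all of [2,3])
  i=3: ✓ (all of [3,4])
  i=4: ✓ (all of [4,5])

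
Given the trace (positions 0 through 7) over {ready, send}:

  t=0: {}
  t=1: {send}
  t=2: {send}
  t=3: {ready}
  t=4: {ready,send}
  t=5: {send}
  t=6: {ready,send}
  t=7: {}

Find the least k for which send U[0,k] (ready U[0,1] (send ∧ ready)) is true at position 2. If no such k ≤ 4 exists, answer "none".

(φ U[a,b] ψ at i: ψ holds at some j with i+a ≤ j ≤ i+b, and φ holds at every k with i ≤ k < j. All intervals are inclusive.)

1

Need earliest j ≥ 2 with (ready U[0,1] (send ∧ ready)), and send at every k in [2,j-1].
  j=2: rhs fails.
  j=3: rhs holds; lhs holds on [2,2]. k = 1.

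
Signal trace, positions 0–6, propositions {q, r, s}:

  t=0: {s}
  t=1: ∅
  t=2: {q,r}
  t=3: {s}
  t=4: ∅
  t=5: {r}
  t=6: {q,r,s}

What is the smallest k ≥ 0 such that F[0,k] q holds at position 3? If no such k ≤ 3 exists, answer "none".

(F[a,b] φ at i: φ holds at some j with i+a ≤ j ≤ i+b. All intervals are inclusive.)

3

Scan j = 3,4,… for q:
  j=3: fails
  j=4: fails
  j=5: fails
  j=6: holds
First hit at j=6, so smallest k = 6-3 = 3.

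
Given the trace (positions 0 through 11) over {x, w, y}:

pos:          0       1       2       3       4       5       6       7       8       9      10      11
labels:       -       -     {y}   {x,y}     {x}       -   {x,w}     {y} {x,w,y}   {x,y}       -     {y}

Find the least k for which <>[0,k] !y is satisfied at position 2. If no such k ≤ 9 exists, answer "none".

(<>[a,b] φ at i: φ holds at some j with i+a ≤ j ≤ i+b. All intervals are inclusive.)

2

Scan j = 2,3,… for !y:
  j=2: fails
  j=3: fails
  j=4: holds
First hit at j=4, so smallest k = 4-2 = 2.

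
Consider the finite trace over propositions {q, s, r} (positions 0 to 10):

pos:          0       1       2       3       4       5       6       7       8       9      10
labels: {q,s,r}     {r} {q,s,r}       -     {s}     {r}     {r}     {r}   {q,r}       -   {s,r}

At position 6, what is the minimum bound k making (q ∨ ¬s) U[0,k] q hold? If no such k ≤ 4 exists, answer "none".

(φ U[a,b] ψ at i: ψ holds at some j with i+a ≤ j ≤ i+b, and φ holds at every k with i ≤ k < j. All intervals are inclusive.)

2

Need earliest j ≥ 6 with q, and (q ∨ ¬s) at every k in [6,j-1].
  j=6: rhs fails.
  j=7: rhs fails.
  j=8: rhs holds; lhs holds on [6,7]. k = 2.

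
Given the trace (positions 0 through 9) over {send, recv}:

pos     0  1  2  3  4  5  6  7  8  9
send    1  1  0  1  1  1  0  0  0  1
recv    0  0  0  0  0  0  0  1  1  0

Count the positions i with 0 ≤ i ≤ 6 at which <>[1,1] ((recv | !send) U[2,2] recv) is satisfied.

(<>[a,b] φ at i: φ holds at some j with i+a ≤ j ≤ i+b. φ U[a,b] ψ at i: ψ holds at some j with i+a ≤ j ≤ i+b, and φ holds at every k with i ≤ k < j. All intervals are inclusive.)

1

Evaluate at each i in [0,6]:
  i=0: ✗ (none in [1,1])
  i=1: ✗ (none in [2,2])
  i=2: ✗ (none in [3,3])
  i=3: ✗ (none in [4,4])
  i=4: ✗ (none in [5,5])
  i=5: ✓ (witness j=6)
  i=6: ✗ (none in [7,7])
Positions where it holds: {5} → 1.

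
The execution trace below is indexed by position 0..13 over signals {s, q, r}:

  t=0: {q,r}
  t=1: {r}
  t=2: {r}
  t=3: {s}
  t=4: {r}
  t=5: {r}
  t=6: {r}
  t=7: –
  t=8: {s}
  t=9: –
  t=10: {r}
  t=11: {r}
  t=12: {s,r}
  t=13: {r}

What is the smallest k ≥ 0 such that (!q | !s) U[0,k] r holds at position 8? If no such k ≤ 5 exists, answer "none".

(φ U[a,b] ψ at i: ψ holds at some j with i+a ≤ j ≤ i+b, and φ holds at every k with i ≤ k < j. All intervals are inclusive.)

Need earliest j ≥ 8 with r, and (!q | !s) at every k in [8,j-1].
  j=8: rhs fails.
  j=9: rhs fails.
  j=10: rhs holds; lhs holds on [8,9]. k = 2.

2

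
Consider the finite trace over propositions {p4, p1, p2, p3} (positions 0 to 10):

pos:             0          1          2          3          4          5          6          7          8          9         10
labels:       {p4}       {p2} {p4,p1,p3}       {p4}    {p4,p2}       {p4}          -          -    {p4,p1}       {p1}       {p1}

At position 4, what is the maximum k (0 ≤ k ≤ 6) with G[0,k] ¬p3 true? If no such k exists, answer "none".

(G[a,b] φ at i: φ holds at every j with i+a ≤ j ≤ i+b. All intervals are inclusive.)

6

¬p3 must hold from j=4 onward; find where it first fails.
  j=4: holds
  j=5: holds
  j=6: holds
  j=7: holds
  j=8: holds
  j=9: holds
  j=10: holds
Holds through j=10; largest k = 6.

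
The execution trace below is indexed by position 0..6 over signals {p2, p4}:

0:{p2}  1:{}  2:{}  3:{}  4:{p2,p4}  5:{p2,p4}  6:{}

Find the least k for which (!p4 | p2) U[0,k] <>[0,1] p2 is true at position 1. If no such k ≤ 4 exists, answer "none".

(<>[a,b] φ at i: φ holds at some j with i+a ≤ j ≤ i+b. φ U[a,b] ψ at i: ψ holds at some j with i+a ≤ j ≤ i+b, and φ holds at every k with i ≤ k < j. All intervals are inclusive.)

2

Need earliest j ≥ 1 with <>[0,1] p2, and (!p4 | p2) at every k in [1,j-1].
  j=1: rhs fails.
  j=2: rhs fails.
  j=3: rhs holds; lhs holds on [1,2]. k = 2.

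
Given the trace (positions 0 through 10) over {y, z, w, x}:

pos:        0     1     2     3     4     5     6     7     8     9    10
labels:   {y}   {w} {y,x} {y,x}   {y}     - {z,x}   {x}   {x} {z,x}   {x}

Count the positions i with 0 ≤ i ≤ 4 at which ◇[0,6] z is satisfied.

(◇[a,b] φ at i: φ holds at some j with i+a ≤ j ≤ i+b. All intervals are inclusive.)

Evaluate at each i in [0,4]:
  i=0: ✓ (witness j=6)
  i=1: ✓ (witness j=6)
  i=2: ✓ (witness j=6)
  i=3: ✓ (witness j=6)
  i=4: ✓ (witness j=6)
Positions where it holds: {0, 1, 2, 3, 4} → 5.

5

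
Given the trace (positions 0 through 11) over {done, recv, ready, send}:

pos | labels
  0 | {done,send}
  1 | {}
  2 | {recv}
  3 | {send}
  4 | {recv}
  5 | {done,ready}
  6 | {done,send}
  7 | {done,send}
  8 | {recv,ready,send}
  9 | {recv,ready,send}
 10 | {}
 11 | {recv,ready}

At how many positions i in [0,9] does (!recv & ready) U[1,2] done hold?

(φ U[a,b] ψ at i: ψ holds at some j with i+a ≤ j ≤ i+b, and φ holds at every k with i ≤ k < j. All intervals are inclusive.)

1

Evaluate at each i in [0,9]:
  i=0: ✗ (no rhs in [1,2])
  i=1: ✗ (no rhs in [2,3])
  i=2: ✗ (no rhs in [3,4])
  i=3: ✗ (lhs fails at k=3 before rhs at j=5)
  i=4: ✗ (lhs fails at k=4 before rhs at j=5)
  i=5: ✓ (rhs at j=6; lhs holds on [5,5])
  i=6: ✗ (lhs fails at k=6 before rhs at j=7)
  i=7: ✗ (no rhs in [8,9])
  i=8: ✗ (no rhs in [9,10])
  i=9: ✗ (no rhs in [10,11])
Positions where it holds: {5} → 1.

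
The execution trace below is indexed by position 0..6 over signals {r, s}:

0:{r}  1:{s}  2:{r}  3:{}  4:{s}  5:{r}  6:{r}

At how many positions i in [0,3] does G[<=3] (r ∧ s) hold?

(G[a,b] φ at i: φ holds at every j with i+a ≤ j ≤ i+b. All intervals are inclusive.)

0

Evaluate at each i in [0,3]:
  i=0: ✗ (fails at j=0)
  i=1: ✗ (fails at j=1)
  i=2: ✗ (fails at j=2)
  i=3: ✗ (fails at j=3)
Positions where it holds: {} → 0.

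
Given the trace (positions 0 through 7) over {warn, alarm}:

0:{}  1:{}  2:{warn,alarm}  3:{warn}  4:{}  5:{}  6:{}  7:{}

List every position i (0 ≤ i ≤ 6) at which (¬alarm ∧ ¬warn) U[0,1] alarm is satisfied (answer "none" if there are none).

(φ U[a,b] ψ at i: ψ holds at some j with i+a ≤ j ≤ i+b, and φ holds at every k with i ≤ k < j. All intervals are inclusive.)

1, 2

Evaluate at each i in [0,6]:
  i=0: ✗ (no rhs in [0,1])
  i=1: ✓ (rhs at j=2; lhs holds on [1,1])
  i=2: ✓ (rhs at j=2)
  i=3: ✗ (no rhs in [3,4])
  i=4: ✗ (no rhs in [4,5])
  i=5: ✗ (no rhs in [5,6])
  i=6: ✗ (no rhs in [6,7])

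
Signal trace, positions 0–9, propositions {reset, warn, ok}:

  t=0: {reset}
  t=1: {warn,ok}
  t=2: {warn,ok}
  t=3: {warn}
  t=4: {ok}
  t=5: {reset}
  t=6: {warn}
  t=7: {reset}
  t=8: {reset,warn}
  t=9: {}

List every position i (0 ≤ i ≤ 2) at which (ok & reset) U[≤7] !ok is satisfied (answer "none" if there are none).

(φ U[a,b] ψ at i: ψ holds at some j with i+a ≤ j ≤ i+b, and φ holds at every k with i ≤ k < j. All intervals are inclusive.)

Evaluate at each i in [0,2]:
  i=0: ✓ (rhs at j=0)
  i=1: ✗ (lhs fails at k=1 before rhs at j=3)
  i=2: ✗ (lhs fails at k=2 before rhs at j=3)

0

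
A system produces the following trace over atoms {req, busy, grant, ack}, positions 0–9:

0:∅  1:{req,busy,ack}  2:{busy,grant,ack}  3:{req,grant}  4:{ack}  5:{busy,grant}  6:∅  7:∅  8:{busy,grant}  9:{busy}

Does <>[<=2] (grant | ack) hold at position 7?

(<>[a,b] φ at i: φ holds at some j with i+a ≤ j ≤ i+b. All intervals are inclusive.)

Yes

Check (grant | ack) at each j in [7,9]:
  j=7: false
  j=8: true
  j=9: false
Found at j=8 → formula holds.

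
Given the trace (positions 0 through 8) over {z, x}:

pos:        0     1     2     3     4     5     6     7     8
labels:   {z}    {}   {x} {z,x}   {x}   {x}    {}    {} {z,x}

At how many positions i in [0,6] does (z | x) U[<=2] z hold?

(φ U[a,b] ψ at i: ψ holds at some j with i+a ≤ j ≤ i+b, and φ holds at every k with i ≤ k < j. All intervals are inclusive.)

3

Evaluate at each i in [0,6]:
  i=0: ✓ (rhs at j=0)
  i=1: ✗ (lhs fails at k=1 before rhs at j=3)
  i=2: ✓ (rhs at j=3; lhs holds on [2,2])
  i=3: ✓ (rhs at j=3)
  i=4: ✗ (no rhs in [4,6])
  i=5: ✗ (no rhs in [5,7])
  i=6: ✗ (lhs fails at k=6 before rhs at j=8)
Positions where it holds: {0, 2, 3} → 3.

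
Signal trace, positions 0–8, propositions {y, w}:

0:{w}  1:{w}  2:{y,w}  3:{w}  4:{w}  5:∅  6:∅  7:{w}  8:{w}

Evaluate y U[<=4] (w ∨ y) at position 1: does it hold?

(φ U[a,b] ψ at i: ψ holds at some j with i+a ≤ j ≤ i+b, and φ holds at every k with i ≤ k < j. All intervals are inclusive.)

Need some j in [1,5] with (w ∨ y), and y at every k in [1,j-1].
  j=1: (w ∨ y) holds; no prefix to check → satisfied.

Holds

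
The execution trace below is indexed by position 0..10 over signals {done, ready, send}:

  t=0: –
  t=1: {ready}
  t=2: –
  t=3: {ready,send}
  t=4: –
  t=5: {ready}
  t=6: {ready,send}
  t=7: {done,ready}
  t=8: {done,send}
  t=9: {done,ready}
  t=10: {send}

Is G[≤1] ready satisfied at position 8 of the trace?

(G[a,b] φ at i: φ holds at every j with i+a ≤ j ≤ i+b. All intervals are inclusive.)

Check ready at every j in [8,9]:
  j=8: false
  j=9: true
Fails at j=8 → formula fails.

False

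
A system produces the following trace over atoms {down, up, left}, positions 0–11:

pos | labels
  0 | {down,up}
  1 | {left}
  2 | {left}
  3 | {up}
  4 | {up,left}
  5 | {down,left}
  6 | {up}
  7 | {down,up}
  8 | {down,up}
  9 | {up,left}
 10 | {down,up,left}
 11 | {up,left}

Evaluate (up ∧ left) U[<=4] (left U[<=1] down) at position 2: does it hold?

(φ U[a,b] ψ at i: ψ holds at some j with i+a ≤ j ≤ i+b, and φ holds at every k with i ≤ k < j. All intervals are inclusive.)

Need some j in [2,6] with (left U[<=1] down), and (up ∧ left) at every k in [2,j-1].
  j=2: (left U[<=1] down) — fails.
  j=3: (left U[<=1] down) — fails.
  j=4: (left U[<=1] down) holds, but (up ∧ left) fails at k=2 → not this j.
  j=5: (left U[<=1] down) holds, but (up ∧ left) fails at k=2 → not this j.
  j=6: (left U[<=1] down) — fails.
No j in the window works → until fails.

Does not hold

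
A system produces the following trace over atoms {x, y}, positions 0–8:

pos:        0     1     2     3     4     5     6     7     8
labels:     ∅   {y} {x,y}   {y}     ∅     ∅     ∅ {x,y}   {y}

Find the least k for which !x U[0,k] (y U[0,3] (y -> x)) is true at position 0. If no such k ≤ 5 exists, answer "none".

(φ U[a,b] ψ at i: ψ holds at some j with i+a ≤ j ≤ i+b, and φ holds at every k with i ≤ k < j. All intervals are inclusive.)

0

Need earliest j ≥ 0 with (y U[0,3] (y -> x)), and !x at every k in [0,j-1].
  j=0: rhs holds (empty prefix). k = 0.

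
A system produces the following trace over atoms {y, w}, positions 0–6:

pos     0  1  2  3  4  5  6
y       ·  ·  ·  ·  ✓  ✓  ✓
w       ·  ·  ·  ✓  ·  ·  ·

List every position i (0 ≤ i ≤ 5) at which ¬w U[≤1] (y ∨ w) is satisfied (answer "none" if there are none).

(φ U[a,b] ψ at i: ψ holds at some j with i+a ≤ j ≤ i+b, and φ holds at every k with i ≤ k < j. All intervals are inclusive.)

2, 3, 4, 5

Evaluate at each i in [0,5]:
  i=0: ✗ (no rhs in [0,1])
  i=1: ✗ (no rhs in [1,2])
  i=2: ✓ (rhs at j=3; lhs holds on [2,2])
  i=3: ✓ (rhs at j=3)
  i=4: ✓ (rhs at j=4)
  i=5: ✓ (rhs at j=5)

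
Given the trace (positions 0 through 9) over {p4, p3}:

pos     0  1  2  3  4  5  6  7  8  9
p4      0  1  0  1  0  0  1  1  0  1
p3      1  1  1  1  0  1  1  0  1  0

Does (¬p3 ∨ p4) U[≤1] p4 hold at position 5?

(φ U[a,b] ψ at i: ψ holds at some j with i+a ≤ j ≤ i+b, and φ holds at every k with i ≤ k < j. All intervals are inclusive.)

No

Need some j in [5,6] with p4, and (¬p3 ∨ p4) at every k in [5,j-1].
  j=5: p4 false.
  j=6: p4 holds, but (¬p3 ∨ p4) fails at k=5 → not this j.
No j in the window works → until fails.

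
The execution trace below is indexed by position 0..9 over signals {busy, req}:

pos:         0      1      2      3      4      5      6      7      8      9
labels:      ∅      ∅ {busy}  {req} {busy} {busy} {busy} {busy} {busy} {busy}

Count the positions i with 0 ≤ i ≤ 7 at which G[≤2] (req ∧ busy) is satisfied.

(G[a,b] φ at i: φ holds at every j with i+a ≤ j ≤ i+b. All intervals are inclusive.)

0

Evaluate at each i in [0,7]:
  i=0: ✗ (fails at j=0)
  i=1: ✗ (fails at j=1)
  i=2: ✗ (fails at j=2)
  i=3: ✗ (fails at j=3)
  i=4: ✗ (fails at j=4)
  i=5: ✗ (fails at j=5)
  i=6: ✗ (fails at j=6)
  i=7: ✗ (fails at j=7)
Positions where it holds: {} → 0.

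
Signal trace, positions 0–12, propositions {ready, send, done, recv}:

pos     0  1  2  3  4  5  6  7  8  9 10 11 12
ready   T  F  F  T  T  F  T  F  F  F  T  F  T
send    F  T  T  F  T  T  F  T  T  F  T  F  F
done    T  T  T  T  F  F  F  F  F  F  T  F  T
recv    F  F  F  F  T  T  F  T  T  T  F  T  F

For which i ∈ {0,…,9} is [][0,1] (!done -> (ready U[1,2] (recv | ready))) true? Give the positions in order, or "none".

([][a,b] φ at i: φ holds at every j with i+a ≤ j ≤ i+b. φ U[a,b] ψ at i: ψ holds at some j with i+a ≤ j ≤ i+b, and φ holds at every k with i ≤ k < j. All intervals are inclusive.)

Evaluate at each i in [0,9]:
  i=0: ✓ (all of [0,1])
  i=1: ✓ (all of [1,2])
  i=2: ✓ (all of [2,3])
  i=3: ✓ (all of [3,4])
  i=4: ✗ (fails at j=5)
  i=5: ✗ (fails at j=5)
  i=6: ✗ (fails at j=7)
  i=7: ✗ (fails at j=7)
  i=8: ✗ (fails at j=8)
  i=9: ✗ (fails at j=9)

0, 1, 2, 3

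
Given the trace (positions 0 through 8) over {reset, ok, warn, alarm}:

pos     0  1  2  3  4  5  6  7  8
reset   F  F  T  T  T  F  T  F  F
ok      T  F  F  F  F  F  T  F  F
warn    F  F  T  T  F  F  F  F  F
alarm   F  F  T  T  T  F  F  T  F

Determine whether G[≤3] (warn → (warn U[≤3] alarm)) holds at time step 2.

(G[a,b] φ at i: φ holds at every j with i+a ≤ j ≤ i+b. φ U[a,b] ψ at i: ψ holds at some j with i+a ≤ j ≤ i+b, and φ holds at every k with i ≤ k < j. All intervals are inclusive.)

Check (warn → (warn U[≤3] alarm)) at every j in [2,5]:
  j=2: antecedent true; consequent holds → ✓
  j=3: antecedent true; consequent holds → ✓
  j=4: antecedent false → ✓
  j=5: antecedent false → ✓
All positions satisfy it → formula holds.

True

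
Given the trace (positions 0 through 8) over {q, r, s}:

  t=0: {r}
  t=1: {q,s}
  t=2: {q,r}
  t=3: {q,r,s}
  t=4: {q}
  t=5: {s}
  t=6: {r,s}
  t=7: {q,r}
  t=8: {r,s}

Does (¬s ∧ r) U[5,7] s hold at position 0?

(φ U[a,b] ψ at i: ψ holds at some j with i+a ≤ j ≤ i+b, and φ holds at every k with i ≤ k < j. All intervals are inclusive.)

Need some j in [5,7] with s, and (¬s ∧ r) at every k in [0,j-1].
  j=5: s holds, but (¬s ∧ r) fails at k=1 → not this j.
  j=6: s holds, but (¬s ∧ r) fails at k=1 → not this j.
  j=7: s false.
No j in the window works → until fails.

No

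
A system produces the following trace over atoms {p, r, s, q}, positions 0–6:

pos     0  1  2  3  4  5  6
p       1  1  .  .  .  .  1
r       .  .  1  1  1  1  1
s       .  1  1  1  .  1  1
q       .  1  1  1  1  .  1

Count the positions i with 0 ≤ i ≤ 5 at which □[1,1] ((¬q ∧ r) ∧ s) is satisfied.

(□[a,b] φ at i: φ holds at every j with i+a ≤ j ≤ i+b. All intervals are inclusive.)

Evaluate at each i in [0,5]:
  i=0: ✗ (fails at j=1)
  i=1: ✗ (fails at j=2)
  i=2: ✗ (fails at j=3)
  i=3: ✗ (fails at j=4)
  i=4: ✓ (all of [5,5])
  i=5: ✗ (fails at j=6)
Positions where it holds: {4} → 1.

1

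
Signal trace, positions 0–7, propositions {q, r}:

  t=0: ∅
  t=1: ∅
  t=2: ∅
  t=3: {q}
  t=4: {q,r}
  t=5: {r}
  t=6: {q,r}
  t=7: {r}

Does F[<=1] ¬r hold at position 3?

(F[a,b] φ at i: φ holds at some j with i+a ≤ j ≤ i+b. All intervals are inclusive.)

True

Check ¬r at each j in [3,4]:
  j=3: true
  j=4: false
Found at j=3 → formula holds.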